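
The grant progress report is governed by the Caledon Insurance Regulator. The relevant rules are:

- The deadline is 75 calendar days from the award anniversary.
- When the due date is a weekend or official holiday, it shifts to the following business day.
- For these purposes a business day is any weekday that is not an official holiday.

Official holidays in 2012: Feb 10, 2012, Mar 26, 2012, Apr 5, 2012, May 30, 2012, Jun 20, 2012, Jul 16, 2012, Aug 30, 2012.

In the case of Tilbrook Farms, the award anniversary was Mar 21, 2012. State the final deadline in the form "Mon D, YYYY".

Jun 4, 2012

Adding 75 calendar days to Mar 21, 2012 gives Jun 4, 2012.
Jun 4, 2012 (Monday) is already a business day.
Deadline: Jun 4, 2012.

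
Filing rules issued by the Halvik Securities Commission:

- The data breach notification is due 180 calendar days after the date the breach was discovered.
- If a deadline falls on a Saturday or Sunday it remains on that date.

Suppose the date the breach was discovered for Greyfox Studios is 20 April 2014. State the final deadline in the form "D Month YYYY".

Trigger date 20 April 2014 + 180 calendar days = 17 October 2014.
No adjustment is made for weekends or holidays, so 17 October 2014 stands.
Final deadline: 17 October 2014.

17 October 2014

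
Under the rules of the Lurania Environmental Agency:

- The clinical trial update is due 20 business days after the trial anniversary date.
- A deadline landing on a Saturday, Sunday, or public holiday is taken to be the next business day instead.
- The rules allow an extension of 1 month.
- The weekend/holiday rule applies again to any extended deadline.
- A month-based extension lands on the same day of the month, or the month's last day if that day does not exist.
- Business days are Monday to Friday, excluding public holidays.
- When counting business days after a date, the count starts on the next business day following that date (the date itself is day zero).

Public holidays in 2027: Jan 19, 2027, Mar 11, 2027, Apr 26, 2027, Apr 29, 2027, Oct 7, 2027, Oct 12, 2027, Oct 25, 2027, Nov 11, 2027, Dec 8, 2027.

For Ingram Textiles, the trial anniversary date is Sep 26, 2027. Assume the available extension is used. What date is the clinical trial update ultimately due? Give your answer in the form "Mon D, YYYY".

Nov 29, 2027

Starting the day after Sep 26, 2027 and counting 20 business days lands on Oct 27, 2027.
Oct 27, 2027 falls on a Wednesday, which is a business day, so no adjustment is needed.
Applying the 1 month extension: 1 month after Oct 27, 2027 is Nov 27, 2027.
Nov 27, 2027 is a Saturday, so it moves to the next business day, Nov 29, 2027 (Monday).
Deadline: Nov 29, 2027.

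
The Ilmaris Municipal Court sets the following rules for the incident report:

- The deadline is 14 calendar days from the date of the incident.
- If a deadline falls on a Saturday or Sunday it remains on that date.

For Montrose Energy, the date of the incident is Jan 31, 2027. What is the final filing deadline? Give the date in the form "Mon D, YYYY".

From Jan 31, 2027, 14 calendar days later is Feb 14, 2027.
Feb 14, 2027 falls on a Sunday. The rules make no weekend/holiday allowance, so it remains Feb 14, 2027.
So the filing is due Feb 14, 2027.

Feb 14, 2027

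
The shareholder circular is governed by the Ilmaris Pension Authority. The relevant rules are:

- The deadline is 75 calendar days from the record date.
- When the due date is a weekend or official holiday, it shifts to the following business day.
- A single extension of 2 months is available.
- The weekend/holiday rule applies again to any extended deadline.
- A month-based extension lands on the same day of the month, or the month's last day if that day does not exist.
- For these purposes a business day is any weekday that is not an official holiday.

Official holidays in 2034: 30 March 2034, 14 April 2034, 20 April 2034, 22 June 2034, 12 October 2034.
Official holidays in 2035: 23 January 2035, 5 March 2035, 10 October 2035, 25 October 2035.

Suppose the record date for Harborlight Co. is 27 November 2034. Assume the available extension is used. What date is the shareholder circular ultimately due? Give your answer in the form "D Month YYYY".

12 April 2035

Adding 75 calendar days to 27 November 2034 gives 10 February 2035.
10 February 2035 is a Saturday; the next business day is 12 February 2035 (Monday).
The 2 months extension carries 12 February 2035 to 12 April 2035.
12 April 2035 falls on a Thursday, which is a business day, so no adjustment is needed.
Final deadline: 12 April 2035.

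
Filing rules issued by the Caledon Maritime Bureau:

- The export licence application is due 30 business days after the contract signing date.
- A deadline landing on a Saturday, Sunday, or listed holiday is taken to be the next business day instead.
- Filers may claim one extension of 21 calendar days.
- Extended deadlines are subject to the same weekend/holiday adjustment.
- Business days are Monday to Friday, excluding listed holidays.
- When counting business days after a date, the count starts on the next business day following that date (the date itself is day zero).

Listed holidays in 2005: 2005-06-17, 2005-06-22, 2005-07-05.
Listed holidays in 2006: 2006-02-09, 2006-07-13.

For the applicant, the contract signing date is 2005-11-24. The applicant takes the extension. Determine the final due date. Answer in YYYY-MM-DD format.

2006-01-26

Starting the day after 2005-11-24 and counting 30 business days lands on 2006-01-05.
2006-01-05 (Thursday) is already a business day.
With the 21-day extension, 2006-01-05 becomes 2006-01-26.
2006-01-26 (Thursday) is already a business day.
The final due date is 2006-01-26.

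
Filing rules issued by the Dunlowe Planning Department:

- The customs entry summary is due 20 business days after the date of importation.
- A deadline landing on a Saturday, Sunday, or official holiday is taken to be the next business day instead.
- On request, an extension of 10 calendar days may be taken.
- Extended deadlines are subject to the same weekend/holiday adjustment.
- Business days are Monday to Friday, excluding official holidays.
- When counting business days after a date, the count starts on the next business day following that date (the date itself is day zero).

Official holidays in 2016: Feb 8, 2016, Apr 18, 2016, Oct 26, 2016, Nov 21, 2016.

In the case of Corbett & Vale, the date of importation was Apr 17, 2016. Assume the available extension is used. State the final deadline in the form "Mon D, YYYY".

Starting the day after Apr 17, 2016 and counting 20 business days lands on May 16, 2016.
May 16, 2016 falls on a Monday, which is a business day, so no adjustment is needed.
With the 10-day extension, May 16, 2016 becomes May 26, 2016.
May 26, 2016 is a Thursday and not a listed holiday, so it stands.
The final due date is May 26, 2016.

May 26, 2016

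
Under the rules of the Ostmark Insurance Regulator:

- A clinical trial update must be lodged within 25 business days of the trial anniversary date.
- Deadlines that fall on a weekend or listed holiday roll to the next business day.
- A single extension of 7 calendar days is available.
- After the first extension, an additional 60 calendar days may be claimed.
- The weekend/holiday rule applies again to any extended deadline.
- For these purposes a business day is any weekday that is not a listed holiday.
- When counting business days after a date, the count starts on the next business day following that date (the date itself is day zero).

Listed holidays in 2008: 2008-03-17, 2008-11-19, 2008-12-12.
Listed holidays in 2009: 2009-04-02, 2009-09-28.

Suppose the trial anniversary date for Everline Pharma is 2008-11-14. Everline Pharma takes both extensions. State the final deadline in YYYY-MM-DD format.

Starting the day after 2008-11-14 and counting 25 business days lands on 2008-12-23.
Since 2008-12-23 is a Tuesday and not a holiday, the date is unchanged.
The 7-calendar-day extension moves the deadline from 2008-12-23 to 2008-12-30.
2008-12-30 falls on a Tuesday, which is a business day, so no adjustment is needed.
Applying the 60-calendar-day extension: 2008-12-30 + 60 days = 2009-02-28.
Because 2009-02-28 is a Saturday, the deadline becomes 2009-03-02 (Monday).
Final deadline: 2009-03-02.

2009-03-02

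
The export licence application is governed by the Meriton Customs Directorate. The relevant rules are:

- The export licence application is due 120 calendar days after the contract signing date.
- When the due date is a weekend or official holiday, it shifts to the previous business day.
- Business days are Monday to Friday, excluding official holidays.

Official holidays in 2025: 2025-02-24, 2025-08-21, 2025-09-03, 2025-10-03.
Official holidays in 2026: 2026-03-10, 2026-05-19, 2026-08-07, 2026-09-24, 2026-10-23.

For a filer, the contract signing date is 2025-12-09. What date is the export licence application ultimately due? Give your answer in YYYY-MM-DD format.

Adding 120 calendar days to 2025-12-09 gives 2026-04-08.
2026-04-08 falls on a Wednesday, which is a business day, so no adjustment is needed.
The final due date is 2026-04-08.

2026-04-08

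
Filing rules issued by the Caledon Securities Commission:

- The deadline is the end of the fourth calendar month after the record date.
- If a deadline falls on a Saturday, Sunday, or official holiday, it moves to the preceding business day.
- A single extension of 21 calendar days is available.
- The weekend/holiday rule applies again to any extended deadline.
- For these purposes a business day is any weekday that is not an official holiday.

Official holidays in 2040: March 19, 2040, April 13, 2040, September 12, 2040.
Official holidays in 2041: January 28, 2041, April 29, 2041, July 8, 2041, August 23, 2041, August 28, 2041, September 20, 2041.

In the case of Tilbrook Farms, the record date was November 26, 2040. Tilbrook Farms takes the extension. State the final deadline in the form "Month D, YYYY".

April 19, 2041

The fourth month after November 26, 2040 is March 2041, whose last day is March 31, 2041.
March 31, 2041 is a Sunday; the preceding business day is March 29, 2041 (Friday).
Applying the 21-calendar-day extension: March 29, 2041 + 21 days = April 19, 2041.
April 19, 2041 is a Friday and not a listed holiday, so it stands.
Deadline: April 19, 2041.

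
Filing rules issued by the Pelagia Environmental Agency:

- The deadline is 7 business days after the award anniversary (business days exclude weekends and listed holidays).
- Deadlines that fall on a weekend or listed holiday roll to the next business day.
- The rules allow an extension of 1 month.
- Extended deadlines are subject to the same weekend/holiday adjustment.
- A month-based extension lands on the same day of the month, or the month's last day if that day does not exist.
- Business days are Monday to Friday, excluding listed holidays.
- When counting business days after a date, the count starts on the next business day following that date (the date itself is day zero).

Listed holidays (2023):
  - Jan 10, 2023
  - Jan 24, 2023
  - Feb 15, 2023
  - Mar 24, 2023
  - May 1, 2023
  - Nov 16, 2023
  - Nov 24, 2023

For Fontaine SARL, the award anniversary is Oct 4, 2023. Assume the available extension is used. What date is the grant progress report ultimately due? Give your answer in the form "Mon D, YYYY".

Nov 13, 2023

Counting 7 business days after Oct 4, 2023 (skipping weekends and listed holidays) reaches Oct 13, 2023.
Oct 13, 2023 (Friday) is already a business day.
The 1 month extension carries Oct 13, 2023 to Nov 13, 2023.
Since Nov 13, 2023 is a Monday and not a holiday, the date is unchanged.
Final deadline: Nov 13, 2023.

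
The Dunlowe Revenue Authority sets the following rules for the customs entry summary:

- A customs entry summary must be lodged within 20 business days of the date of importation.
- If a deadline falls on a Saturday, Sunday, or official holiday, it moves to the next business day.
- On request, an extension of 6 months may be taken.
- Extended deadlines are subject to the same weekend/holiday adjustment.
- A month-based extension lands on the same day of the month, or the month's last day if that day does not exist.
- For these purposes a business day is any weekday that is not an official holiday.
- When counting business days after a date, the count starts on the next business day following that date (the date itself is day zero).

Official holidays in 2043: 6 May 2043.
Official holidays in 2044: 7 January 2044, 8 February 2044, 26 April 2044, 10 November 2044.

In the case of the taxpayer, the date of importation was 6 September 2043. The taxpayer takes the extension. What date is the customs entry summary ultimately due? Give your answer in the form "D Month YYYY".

4 April 2044

Counting 20 business days after 6 September 2043 (skipping weekends and listed holidays) reaches 2 October 2043.
Since 2 October 2043 is a Friday and not a holiday, the date is unchanged.
The 6 months extension carries 2 October 2043 to 2 April 2044.
2 April 2044 is a Saturday; the next business day is 4 April 2044 (Monday).
Deadline: 4 April 2044.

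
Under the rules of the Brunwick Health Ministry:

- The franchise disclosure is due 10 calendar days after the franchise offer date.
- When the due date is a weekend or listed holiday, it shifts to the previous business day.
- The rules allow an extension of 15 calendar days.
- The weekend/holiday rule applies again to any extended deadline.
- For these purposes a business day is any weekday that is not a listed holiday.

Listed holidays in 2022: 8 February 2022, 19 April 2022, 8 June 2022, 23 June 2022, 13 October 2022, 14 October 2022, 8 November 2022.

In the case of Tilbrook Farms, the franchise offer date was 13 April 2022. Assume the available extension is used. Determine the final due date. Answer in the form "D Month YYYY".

6 May 2022

Adding 10 calendar days to 13 April 2022 gives 23 April 2022.
23 April 2022 falls on a Saturday. Rolling to the preceding business day gives 22 April 2022, a Friday.
Applying the 15-calendar-day extension: 22 April 2022 + 15 days = 7 May 2022.
7 May 2022 falls on a Saturday. Rolling to the preceding business day gives 6 May 2022, a Friday.
So the filing is due 6 May 2022.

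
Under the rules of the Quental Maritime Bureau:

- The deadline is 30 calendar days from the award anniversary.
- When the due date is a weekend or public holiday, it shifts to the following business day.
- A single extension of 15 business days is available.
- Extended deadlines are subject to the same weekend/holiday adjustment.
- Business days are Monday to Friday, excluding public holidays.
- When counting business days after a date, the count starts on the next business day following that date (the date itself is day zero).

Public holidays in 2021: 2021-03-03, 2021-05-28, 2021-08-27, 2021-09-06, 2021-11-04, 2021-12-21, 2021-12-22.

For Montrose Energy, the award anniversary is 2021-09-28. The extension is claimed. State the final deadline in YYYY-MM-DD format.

2021-11-19

Trigger date 2021-09-28 + 30 calendar days = 2021-10-28.
2021-10-28 (Thursday) is already a business day.
Counting 15 further business days from 2021-10-28 reaches 2021-11-19.
2021-11-19 (Friday) is already a business day.
Final deadline: 2021-11-19.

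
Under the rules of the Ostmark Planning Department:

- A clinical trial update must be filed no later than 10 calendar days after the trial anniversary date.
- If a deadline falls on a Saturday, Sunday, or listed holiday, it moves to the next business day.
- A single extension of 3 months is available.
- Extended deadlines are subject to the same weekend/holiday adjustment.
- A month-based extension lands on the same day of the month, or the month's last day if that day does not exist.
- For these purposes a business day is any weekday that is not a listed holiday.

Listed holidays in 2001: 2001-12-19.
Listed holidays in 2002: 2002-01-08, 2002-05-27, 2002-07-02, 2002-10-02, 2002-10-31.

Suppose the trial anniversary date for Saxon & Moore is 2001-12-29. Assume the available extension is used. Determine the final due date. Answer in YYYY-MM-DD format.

2002-04-09

Trigger date 2001-12-29 + 10 calendar days = 2002-01-08.
2002-01-08 is a listed holiday; the next business day is 2002-01-09 (Wednesday).
The 3 months extension carries 2002-01-09 to 2002-04-09.
2002-04-09 is a Tuesday and not a listed holiday, so it stands.
Final deadline: 2002-04-09.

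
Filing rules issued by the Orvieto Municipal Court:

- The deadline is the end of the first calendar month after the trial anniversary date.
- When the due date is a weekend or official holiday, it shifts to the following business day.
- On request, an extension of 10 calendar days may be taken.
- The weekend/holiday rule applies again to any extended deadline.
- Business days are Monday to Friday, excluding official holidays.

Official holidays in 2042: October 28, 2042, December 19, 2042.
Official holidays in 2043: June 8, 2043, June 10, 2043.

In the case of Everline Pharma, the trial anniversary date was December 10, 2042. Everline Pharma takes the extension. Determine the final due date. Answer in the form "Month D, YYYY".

February 12, 2043

1 month after December 10, 2042 is January 2043; that month ends on January 31, 2043.
January 31, 2043 is a Saturday, so it moves to the next business day, February 2, 2043 (Monday).
The 10-calendar-day extension moves the deadline from February 2, 2043 to February 12, 2043.
Since February 12, 2043 is a Thursday and not a holiday, the date is unchanged.
Deadline: February 12, 2043.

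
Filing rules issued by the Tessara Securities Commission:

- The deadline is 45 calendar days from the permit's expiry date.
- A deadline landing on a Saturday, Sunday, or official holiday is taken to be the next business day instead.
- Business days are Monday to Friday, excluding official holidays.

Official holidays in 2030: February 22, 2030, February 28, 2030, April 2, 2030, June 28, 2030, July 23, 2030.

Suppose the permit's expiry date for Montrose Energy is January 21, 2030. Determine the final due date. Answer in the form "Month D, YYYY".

Trigger date January 21, 2030 + 45 calendar days = March 7, 2030.
March 7, 2030 (Thursday) is already a business day.
Final deadline: March 7, 2030.

March 7, 2030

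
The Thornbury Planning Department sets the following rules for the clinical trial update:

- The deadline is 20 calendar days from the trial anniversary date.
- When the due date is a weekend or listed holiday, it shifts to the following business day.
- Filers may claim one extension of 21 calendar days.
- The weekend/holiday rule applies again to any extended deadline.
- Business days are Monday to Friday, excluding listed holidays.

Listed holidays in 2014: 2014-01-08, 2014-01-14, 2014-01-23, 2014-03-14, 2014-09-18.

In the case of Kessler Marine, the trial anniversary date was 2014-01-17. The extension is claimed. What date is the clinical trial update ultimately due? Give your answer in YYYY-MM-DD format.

2014-02-27

Trigger date 2014-01-17 + 20 calendar days = 2014-02-06.
2014-02-06 is a Thursday and not a listed holiday, so it stands.
Applying the 21-calendar-day extension: 2014-02-06 + 21 days = 2014-02-27.
2014-02-27 (Thursday) is already a business day.
Deadline: 2014-02-27.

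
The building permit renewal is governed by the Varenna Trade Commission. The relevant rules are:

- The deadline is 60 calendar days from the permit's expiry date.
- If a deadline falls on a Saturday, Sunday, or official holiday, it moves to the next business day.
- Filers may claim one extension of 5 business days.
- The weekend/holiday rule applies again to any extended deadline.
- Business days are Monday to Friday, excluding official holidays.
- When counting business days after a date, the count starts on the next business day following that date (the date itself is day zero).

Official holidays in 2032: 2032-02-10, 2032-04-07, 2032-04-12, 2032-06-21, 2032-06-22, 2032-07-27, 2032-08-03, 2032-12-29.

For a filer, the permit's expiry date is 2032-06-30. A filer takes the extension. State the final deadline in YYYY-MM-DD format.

2032-09-06

Trigger date 2032-06-30 + 60 calendar days = 2032-08-29.
2032-08-29 is a Sunday; the next business day is 2032-08-30 (Monday).
The 5-business-day extension runs from 2032-08-30 to 2032-09-06.
2032-09-06 (Monday) is already a business day.
So the filing is due 2032-09-06.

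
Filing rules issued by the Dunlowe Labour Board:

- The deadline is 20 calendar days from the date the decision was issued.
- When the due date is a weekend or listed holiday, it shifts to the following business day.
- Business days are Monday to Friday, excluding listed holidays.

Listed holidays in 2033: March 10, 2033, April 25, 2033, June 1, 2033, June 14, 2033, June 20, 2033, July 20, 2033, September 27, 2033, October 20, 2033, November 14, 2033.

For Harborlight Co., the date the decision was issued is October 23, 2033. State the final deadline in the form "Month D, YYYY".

Trigger date October 23, 2033 + 20 calendar days = November 12, 2033.
November 12, 2033 falls on a Saturday. Rolling to the next business day gives November 15, 2033, a Tuesday.
Deadline: November 15, 2033.

November 15, 2033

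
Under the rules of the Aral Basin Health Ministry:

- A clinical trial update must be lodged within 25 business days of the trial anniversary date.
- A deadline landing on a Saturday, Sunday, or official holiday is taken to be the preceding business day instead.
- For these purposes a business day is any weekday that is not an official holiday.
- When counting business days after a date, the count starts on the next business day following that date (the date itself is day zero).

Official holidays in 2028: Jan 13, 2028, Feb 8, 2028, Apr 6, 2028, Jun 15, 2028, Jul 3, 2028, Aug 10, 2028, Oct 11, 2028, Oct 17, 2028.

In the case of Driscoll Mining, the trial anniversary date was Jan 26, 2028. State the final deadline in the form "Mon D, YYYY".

Mar 2, 2028

Starting the day after Jan 26, 2028 and counting 25 business days lands on Mar 2, 2028.
Mar 2, 2028 (Thursday) is already a business day.
Final deadline: Mar 2, 2028.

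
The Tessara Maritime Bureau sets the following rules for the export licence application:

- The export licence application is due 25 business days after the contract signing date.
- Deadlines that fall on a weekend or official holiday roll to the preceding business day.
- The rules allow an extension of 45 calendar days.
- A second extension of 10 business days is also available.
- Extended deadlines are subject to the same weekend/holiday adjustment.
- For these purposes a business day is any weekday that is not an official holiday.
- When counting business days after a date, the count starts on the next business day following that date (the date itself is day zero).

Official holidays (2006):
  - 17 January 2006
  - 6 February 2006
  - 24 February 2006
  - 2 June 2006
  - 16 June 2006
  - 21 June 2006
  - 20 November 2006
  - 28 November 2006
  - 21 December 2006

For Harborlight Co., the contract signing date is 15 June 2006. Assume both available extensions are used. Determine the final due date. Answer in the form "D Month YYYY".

21 September 2006

25 business days after 15 June 2006, excluding weekends and holidays, is 24 July 2006.
24 July 2006 falls on a Monday, which is a business day, so no adjustment is needed.
The 45-calendar-day extension moves the deadline from 24 July 2006 to 7 September 2006.
7 September 2006 falls on a Thursday, which is a business day, so no adjustment is needed.
Applying the 10-business-day extension: 10 business days after 7 September 2006 is 21 September 2006.
21 September 2006 (Thursday) is already a business day.
Deadline: 21 September 2006.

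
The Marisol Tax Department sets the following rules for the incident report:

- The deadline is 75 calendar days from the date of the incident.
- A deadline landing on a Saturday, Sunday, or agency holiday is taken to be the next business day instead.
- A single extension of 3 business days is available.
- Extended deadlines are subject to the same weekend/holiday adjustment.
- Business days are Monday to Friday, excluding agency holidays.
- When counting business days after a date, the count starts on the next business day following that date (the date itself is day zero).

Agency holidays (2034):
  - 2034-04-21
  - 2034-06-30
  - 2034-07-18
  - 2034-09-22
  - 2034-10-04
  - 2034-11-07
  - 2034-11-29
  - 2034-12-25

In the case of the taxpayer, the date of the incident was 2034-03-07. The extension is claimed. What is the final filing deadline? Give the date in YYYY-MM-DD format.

2034-05-25

From 2034-03-07, 75 calendar days later is 2034-05-21.
2034-05-21 is a Sunday, so it moves to the next business day, 2034-05-22 (Monday).
Applying the 3-business-day extension: 3 business days after 2034-05-22 is 2034-05-25.
2034-05-25 (Thursday) is already a business day.
Final deadline: 2034-05-25.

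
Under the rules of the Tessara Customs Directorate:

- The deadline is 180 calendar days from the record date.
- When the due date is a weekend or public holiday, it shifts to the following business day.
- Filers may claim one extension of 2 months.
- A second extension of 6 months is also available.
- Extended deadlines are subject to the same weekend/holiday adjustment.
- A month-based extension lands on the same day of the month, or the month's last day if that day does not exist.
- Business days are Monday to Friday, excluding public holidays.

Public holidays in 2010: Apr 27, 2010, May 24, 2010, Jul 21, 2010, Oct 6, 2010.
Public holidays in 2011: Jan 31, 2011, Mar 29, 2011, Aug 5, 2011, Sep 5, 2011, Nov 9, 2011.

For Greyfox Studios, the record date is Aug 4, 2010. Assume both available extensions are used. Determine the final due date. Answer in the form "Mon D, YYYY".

Oct 3, 2011

Adding 180 calendar days to Aug 4, 2010 gives Jan 31, 2011.
Jan 31, 2011 is a listed holiday, so it moves to the next business day, Feb 1, 2011 (Tuesday).
The 2 months extension carries Feb 1, 2011 to Apr 1, 2011.
Since Apr 1, 2011 is a Friday and not a holiday, the date is unchanged.
Applying the 6 months extension: 6 months after Apr 1, 2011 is Oct 1, 2011.
Oct 1, 2011 is a Saturday; the next business day is Oct 3, 2011 (Monday).
Final deadline: Oct 3, 2011.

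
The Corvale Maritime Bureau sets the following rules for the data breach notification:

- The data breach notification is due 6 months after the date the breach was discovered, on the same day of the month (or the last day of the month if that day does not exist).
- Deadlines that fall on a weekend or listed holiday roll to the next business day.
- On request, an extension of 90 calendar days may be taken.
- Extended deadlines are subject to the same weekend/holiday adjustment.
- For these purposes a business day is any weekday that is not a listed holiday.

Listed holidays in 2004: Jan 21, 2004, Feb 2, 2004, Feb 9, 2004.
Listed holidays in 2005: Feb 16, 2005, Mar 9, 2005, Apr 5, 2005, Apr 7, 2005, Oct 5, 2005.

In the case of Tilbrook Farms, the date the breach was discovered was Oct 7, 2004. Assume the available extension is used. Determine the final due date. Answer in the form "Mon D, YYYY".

6 months from Oct 7, 2004 is Apr 7, 2005.
Apr 7, 2005 falls on a listed holiday. Rolling to the next business day gives Apr 8, 2005, a Friday.
The 90-calendar-day extension moves the deadline from Apr 8, 2005 to Jul 7, 2005.
Since Jul 7, 2005 is a Thursday and not a holiday, the date is unchanged.
The final due date is Jul 7, 2005.

Jul 7, 2005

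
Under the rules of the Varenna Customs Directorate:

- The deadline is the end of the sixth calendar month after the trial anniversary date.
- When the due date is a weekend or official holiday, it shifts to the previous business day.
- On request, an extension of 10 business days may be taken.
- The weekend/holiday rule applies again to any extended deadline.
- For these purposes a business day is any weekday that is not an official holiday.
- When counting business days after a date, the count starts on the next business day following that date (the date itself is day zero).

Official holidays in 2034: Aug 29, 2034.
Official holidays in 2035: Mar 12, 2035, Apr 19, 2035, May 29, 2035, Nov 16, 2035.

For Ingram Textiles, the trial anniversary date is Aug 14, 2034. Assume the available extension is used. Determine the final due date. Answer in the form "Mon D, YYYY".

Mar 15, 2035

6 months after Aug 14, 2034 falls in February 2035; the last day of that month is Feb 28, 2035.
Feb 28, 2035 is a Wednesday and not a listed holiday, so it stands.
Counting 10 further business days from Feb 28, 2035 reaches Mar 15, 2035.
Mar 15, 2035 falls on a Thursday, which is a business day, so no adjustment is needed.
The final due date is Mar 15, 2035.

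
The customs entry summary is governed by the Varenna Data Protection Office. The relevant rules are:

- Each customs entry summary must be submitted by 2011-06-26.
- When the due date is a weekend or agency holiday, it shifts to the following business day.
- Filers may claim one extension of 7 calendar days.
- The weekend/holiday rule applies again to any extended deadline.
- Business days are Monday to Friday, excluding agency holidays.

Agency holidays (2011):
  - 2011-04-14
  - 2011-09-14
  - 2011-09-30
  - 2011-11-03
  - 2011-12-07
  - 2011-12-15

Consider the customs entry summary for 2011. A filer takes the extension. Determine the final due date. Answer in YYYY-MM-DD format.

Start from the fixed due date, 2011-06-26.
2011-06-26 is a Sunday; the next business day is 2011-06-27 (Monday).
Add the 7 calendar-day extension to 2011-06-27: 2011-07-04.
2011-07-04 is a Monday and not a listed holiday, so it stands.
The final due date is 2011-07-04.

2011-07-04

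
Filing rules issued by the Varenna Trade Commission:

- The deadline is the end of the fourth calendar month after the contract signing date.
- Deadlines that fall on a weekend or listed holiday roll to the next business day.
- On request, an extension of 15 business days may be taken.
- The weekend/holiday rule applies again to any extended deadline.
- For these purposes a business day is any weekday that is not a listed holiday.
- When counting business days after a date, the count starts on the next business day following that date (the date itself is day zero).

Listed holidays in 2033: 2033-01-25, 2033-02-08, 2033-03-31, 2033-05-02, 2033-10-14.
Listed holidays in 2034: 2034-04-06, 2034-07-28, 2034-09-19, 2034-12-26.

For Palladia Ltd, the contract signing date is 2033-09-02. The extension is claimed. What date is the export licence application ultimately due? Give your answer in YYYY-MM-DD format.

2034-02-21

4 months after 2033-09-02 falls in January 2034; the last day of that month is 2034-01-31.
2034-01-31 is a Tuesday and not a listed holiday, so it stands.
Applying the 15-business-day extension: 15 business days after 2034-01-31 is 2034-02-21.
2034-02-21 (Tuesday) is already a business day.
The final due date is 2034-02-21.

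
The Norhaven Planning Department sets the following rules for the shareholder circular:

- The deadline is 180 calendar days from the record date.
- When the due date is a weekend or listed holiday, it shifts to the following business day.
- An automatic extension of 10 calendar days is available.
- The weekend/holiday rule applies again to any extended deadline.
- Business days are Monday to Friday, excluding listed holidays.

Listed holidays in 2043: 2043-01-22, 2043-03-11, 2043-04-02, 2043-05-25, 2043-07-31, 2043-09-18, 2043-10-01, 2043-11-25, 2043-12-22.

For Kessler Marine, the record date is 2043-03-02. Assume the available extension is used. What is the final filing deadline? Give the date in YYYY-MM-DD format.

180 calendar days after 2043-03-02 is 2043-08-29.
2043-08-29 is a Saturday; the next business day is 2043-08-31 (Monday).
Applying the 10-calendar-day extension: 2043-08-31 + 10 days = 2043-09-10.
2043-09-10 is a Thursday and not a listed holiday, so it stands.
Deadline: 2043-09-10.

2043-09-10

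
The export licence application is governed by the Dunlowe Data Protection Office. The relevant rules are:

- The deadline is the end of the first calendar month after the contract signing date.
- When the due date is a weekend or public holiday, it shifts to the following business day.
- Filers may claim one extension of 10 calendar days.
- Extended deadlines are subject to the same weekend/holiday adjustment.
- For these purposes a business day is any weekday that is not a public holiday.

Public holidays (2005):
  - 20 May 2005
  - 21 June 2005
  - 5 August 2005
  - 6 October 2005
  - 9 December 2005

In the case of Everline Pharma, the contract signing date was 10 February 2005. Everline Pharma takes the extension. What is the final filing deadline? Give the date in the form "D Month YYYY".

1 month after 10 February 2005 is March 2005; that month ends on 31 March 2005.
31 March 2005 is a Thursday and not a listed holiday, so it stands.
Applying the 10-calendar-day extension: 31 March 2005 + 10 days = 10 April 2005.
10 April 2005 is a Sunday; the next business day is 11 April 2005 (Monday).
So the filing is due 11 April 2005.

11 April 2005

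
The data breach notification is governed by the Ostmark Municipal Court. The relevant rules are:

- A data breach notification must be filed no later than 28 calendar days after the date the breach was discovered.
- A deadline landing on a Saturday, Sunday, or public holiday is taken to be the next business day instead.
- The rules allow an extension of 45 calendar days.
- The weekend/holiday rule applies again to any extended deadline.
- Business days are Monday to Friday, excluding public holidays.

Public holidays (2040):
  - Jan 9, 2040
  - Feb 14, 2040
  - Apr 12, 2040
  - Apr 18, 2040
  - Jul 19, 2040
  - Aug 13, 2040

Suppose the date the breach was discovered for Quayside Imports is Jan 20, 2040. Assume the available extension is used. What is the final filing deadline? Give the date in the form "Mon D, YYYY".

From Jan 20, 2040, 28 calendar days later is Feb 17, 2040.
Feb 17, 2040 falls on a Friday, which is a business day, so no adjustment is needed.
Applying the 45-calendar-day extension: Feb 17, 2040 + 45 days = Apr 2, 2040.
Apr 2, 2040 is a Monday and not a listed holiday, so it stands.
Final deadline: Apr 2, 2040.

Apr 2, 2040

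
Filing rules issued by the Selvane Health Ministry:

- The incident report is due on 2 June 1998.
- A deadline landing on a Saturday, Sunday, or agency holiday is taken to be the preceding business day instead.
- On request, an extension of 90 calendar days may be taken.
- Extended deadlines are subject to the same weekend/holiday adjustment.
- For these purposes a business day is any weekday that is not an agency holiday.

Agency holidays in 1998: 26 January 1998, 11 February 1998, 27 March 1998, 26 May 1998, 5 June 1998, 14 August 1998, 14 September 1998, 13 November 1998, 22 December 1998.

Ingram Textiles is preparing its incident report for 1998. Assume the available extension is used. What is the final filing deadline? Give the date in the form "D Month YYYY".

31 August 1998

The statutory due date is 2 June 1998.
2 June 1998 (Tuesday) is already a business day.
Applying the 90-calendar-day extension: 2 June 1998 + 90 days = 31 August 1998.
31 August 1998 is a Monday and not a listed holiday, so it stands.
The final due date is 31 August 1998.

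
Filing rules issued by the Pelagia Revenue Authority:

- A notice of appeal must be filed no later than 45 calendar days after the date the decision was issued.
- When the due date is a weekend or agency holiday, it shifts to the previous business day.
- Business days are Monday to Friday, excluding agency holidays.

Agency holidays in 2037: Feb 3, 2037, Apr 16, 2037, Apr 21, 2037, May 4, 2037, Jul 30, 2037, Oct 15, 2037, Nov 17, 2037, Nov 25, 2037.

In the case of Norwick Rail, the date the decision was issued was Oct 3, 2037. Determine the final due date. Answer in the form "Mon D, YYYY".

Nov 16, 2037

45 calendar days after Oct 3, 2037 is Nov 17, 2037.
Nov 17, 2037 falls on a listed holiday. Rolling to the preceding business day gives Nov 16, 2037, a Monday.
So the filing is due Nov 16, 2037.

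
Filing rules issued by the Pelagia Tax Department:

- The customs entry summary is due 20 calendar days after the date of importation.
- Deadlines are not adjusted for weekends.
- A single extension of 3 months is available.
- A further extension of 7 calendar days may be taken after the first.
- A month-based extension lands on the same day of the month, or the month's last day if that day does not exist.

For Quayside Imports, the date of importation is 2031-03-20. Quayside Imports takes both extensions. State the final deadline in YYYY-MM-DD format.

2031-07-16

Trigger date 2031-03-20 + 20 calendar days = 2031-04-09.
2031-04-09 falls on a Wednesday. The rules make no weekend/holiday allowance, so it remains 2031-04-09.
Applying the 3 months extension: 3 months after 2031-04-09 is 2031-07-09.
No adjustment is made for weekends or holidays, so 2031-07-09 stands.
The 7-calendar-day extension moves the deadline from 2031-07-09 to 2031-07-16.
No adjustment is made for weekends or holidays, so 2031-07-16 stands.
Final deadline: 2031-07-16.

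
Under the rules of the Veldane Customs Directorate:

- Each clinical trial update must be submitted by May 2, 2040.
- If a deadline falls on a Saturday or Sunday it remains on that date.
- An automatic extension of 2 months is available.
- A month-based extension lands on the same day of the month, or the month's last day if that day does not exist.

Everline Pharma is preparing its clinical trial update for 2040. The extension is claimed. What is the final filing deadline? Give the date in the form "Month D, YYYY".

Start from the fixed due date, May 2, 2040.
May 2, 2040 falls on a Wednesday. The rules make no weekend/holiday allowance, so it remains May 2, 2040.
Applying the 2 months extension: 2 months after May 2, 2040 is July 2, 2040.
No adjustment is made for weekends or holidays, so July 2, 2040 stands.
The final due date is July 2, 2040.

July 2, 2040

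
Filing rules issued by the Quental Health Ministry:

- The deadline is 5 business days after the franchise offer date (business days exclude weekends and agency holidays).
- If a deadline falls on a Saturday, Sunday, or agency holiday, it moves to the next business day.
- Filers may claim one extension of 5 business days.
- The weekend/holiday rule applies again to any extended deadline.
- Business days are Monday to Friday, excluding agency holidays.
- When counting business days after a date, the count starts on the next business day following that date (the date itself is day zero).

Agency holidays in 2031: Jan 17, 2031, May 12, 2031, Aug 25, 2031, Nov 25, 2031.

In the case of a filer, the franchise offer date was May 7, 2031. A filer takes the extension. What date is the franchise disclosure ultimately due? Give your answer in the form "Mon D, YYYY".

5 business days after May 7, 2031, excluding weekends and holidays, is May 15, 2031.
Since May 15, 2031 is a Thursday and not a holiday, the date is unchanged.
The 5-business-day extension runs from May 15, 2031 to May 22, 2031.
May 22, 2031 falls on a Thursday, which is a business day, so no adjustment is needed.
Final deadline: May 22, 2031.

May 22, 2031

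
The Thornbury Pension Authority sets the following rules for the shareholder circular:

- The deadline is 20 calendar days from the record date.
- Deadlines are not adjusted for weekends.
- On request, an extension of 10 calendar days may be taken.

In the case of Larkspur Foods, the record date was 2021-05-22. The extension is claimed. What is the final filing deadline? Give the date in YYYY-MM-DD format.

2021-06-21

Adding 20 calendar days to 2021-05-22 gives 2021-06-11.
No adjustment is made for weekends or holidays, so 2021-06-11 stands.
Applying the 10-calendar-day extension: 2021-06-11 + 10 days = 2021-06-21.
2021-06-21 falls on a Monday. The rules make no weekend/holiday allowance, so it remains 2021-06-21.
Final deadline: 2021-06-21.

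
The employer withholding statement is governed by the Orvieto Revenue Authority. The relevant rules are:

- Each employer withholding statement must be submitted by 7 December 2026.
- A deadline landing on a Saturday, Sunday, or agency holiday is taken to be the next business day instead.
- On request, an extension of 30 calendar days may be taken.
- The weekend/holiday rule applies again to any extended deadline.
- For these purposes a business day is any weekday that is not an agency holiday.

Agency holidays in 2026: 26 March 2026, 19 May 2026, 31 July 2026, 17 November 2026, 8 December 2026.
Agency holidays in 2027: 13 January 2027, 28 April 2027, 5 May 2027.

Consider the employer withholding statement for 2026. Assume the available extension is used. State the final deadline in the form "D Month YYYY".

The statutory due date is 7 December 2026.
Since 7 December 2026 is a Monday and not a holiday, the date is unchanged.
With the 30-day extension, 7 December 2026 becomes 6 January 2027.
6 January 2027 is a Wednesday and not a listed holiday, so it stands.
So the filing is due 6 January 2027.

6 January 2027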